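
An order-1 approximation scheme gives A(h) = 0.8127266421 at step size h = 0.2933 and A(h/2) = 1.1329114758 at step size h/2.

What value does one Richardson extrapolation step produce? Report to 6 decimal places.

Error is O(h^1); halving h shrinks it by 2^1 = 2.
2·1.1329114758 − 0.8127266421 = 1.4530963095
(2·1.1329114758 − 0.8127266421)/(2 − 1) = 1.4530963095

1.453096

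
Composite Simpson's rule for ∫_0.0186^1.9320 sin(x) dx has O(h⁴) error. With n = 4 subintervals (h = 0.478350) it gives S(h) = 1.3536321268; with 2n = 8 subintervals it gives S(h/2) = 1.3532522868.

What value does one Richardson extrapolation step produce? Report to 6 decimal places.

With r = 4 the leading error scales as h^4, so the weight is 2^4 = 16.
16*1.3532522868 − 1.3536321268 = 20.2984044620
Divide by 2^4 − 1 = 15.
R = 20.2984044620/15 = 1.3532269641

1.353227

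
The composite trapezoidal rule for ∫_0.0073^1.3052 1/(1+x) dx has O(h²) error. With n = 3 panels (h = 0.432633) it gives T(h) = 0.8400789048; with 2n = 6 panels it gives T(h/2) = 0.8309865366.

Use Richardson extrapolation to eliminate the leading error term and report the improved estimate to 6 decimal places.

r = 2: numerator weight 4, denominator 3.
Weighted: 3.3239461464 − 0.8400789048 = 2.4838672416
R = 2.4838672416/3 = 0.8279557472

0.827956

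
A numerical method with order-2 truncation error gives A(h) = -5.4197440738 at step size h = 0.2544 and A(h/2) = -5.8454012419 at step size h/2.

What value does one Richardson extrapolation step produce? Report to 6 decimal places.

-5.987287

r = 2: numerator weight 4, denominator 3.
Numerator 4×A(h/2) − A(h) = 4×(-5.8454012419) − (-5.4197440738) = -17.9618608938
R = (-17.9618608938)/3 = -5.9872869646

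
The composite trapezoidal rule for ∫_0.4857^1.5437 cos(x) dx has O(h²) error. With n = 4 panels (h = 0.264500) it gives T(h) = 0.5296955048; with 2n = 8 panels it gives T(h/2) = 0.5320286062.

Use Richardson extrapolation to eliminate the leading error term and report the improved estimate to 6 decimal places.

0.532806

Method order is 2; weight 2^2 = 4.
Top: 4(0.5320286062) − (0.5296955048) = 1.5984189200
Divide by 2^2 − 1 = 3.
1.5984189200 ÷ 3 = 0.5328063067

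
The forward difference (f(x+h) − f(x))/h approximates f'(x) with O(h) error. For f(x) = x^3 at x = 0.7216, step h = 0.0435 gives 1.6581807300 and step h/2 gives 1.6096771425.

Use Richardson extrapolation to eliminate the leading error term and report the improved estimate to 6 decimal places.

1.561174

r = 1: numerator weight 2, denominator 1.
Weighted: 3.2193542850 − 1.6581807300 = 1.5611735550
Denominator 2 − 1 = 1.
So the Richardson estimate is 1.5611735550.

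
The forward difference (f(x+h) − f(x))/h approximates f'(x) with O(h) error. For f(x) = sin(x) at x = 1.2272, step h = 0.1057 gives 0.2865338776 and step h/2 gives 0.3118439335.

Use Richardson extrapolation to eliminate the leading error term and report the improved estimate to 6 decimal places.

0.337154

r = 1: numerator weight 2, denominator 1.
2^1 × A(h/2) = 0.6236878670; minus A(h) gives 0.3371539894.
Extrapolated: 0.3371539894 / 1 = 0.3371539894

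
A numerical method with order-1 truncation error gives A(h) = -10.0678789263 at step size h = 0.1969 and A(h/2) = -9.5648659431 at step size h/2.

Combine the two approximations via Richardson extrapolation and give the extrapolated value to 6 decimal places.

Error is O(h^1); halving h shrinks it by 2^1 = 2.
Top: 2(-9.5648659431) − (-10.0678789263) = -9.0618529599
R = (-9.0618529599)/1 = -9.0618529599
Gap between inputs: 5.030e-01; correction applied: +0.5030129832.

-9.061853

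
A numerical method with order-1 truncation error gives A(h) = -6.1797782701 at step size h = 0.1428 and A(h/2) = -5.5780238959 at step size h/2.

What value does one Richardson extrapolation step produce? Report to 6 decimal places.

-4.976270

r = 1: numerator weight 2, denominator 1.
2 × (-5.5780238959) = -11.1560477918; subtract (-6.1797782701) → -4.9762695217
Extrapolated: (-4.9762695217) / 1 = -4.9762695217
Gap between inputs: 6.018e-01; correction applied: +0.6017543742.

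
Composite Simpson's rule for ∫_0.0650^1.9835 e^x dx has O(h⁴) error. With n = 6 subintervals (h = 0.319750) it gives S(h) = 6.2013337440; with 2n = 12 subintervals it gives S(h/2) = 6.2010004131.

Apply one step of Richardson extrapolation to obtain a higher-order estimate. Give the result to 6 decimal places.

6.200978

r = 4: numerator weight 16, denominator 15.
Difference of the inputs: 6.2010004131 − 6.2013337440 = -0.0003333309
Divide by 2^4 − 1 = 15: (-0.0003333309)/15 = -0.0000222221
R = 6.2010004131 − 0.0000222221 = 6.2009781910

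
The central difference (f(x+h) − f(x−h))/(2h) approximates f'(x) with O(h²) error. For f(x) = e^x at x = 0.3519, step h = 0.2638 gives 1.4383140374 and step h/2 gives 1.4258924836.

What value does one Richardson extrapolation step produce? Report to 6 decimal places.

1.421752

The method has order 2: 2^2 = 4.
4·1.4258924836 = 5.7035699344; 5.7035699344 − 1.4383140374 = 4.2652558970
Denominator 4 − 1 = 3.
R = 4.2652558970/3 = 1.4217519657
Shift from A(h/2): −0.0041405179.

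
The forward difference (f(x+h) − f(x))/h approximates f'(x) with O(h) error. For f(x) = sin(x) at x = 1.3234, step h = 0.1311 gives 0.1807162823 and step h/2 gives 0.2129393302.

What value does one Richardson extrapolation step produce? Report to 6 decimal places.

0.245162

The method has order 1: 2^1 = 2.
Weighted: 0.4258786604 − 0.1807162823 = 0.2451623781
Divide by 2^1 − 1 = 1.
Result: 0.2451623781
Gap between inputs: 3.222e-02; correction applied: +0.0322230479.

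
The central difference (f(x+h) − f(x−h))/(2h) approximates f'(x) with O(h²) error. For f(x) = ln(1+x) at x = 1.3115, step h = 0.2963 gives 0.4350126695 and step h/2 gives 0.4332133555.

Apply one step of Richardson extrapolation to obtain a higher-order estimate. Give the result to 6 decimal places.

0.432614

Error is O(h^2); halving h shrinks it by 2^2 = 4.
2^2 × A(h/2) = 1.7328534220; minus A(h) gives 1.2978407525.
Denominator 4 − 1 = 3.
So the Richardson estimate is 0.4326135842.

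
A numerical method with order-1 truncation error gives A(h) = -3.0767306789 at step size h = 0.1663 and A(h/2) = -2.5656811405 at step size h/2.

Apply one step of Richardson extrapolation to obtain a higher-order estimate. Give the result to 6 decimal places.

Leading term ∝ h^1; use weight 2 = 2^1.
Top: 2(-2.5656811405) − (-3.0767306789) = -2.0546316021
Denominator 2 − 1 = 1.
(-2.0546316021) ÷ 1 = -2.0546316021

-2.054632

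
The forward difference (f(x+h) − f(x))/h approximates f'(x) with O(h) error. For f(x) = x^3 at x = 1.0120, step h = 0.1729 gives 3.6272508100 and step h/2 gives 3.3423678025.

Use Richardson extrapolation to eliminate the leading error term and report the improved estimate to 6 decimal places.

3.057485

Method order is 1; weight 2^1 = 2.
A(h/2) − A(h) = 3.3423678025 − 3.6272508100 = -0.2848830075
Divide by 2^1 − 1 = 1: (-0.2848830075)/1 = -0.2848830075
R = 3.3423678025 − 0.2848830075 = 3.0574847950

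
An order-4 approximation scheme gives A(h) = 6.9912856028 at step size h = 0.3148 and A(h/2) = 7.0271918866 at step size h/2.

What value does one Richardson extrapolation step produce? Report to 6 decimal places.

r = 4: numerator weight 16, denominator 15.
16×7.0271918866 = 112.4350701856; subtract 6.9912856028 → 105.4437845828
Denominator 16 − 1 = 15.
Extrapolated: 105.4437845828 / 15 = 7.0295856389
Shift from A(h/2): +0.0023937523.

7.029586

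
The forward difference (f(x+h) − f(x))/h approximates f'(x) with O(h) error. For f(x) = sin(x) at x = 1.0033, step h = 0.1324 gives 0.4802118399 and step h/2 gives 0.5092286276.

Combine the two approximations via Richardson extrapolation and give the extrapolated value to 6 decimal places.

0.538245

r = 1, so 2^r = 2.
2^1×A(h/2) = 1.0184572552; minus A(h) gives 0.5382454153.
Denominator 2 − 1 = 1.
So the Richardson estimate is 0.5382454153.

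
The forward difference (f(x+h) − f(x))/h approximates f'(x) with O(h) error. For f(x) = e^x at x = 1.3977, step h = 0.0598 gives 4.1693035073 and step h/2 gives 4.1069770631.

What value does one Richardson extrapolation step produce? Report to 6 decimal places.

With r = 1 the leading error scales as h^1, so the weight is 2^1 = 2.
2×4.1069770631 = 8.2139541262; 8.2139541262 − 4.1693035073 = 4.0446506189
Denominator 2 − 1 = 1.
4.0446506189 ÷ 1 = 4.0446506189

4.044651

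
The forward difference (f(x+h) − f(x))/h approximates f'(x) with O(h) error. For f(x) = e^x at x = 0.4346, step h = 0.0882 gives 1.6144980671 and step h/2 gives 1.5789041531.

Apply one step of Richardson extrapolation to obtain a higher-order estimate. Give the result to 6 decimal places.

r = 1: numerator weight 2, denominator 1.
2×1.5789041531 = 3.1578083062; subtract 1.6144980671 → 1.5433102391
Divide by 2^1 − 1 = 1.
So the Richardson estimate is 1.5433102391.
Gap between inputs: 3.559e-02; correction applied: −0.0355939140.

1.543310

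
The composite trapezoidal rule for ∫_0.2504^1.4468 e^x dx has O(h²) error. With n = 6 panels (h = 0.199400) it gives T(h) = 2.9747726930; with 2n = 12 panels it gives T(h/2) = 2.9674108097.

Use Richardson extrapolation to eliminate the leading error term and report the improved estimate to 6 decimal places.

With r = 2 the leading error scales as h^2, so the weight is 2^2 = 4.
Top: 4(2.9674108097) − (2.9747726930) = 8.8948705458
Extrapolated: 8.8948705458 / 3 = 2.9649568486

2.964957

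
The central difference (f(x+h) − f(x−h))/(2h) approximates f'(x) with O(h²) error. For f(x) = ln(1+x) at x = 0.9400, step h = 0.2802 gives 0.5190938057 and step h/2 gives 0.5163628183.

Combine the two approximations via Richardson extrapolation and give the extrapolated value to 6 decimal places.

r = 2: numerator weight 4, denominator 3.
Numerator 4×A(h/2) − A(h) = 4×0.5163628183 − 0.5190938057 = 1.5463574675
Denominator 4 − 1 = 3.
Result: 0.5154524892

0.515452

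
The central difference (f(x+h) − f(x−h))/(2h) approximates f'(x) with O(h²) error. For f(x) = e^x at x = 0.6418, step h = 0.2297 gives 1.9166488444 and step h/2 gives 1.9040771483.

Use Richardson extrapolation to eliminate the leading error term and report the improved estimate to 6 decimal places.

r = 2: numerator weight 4, denominator 3.
Top: 4(1.9040771483) − (1.9166488444) = 5.6996597488
R = 5.6996597488/3 = 1.8998865829
Shift from A(h/2): −0.0041905654.

1.899887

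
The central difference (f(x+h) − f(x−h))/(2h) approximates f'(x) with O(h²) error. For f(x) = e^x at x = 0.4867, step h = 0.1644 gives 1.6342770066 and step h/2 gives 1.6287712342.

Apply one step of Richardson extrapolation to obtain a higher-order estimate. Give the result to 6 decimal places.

The method has order 2: 2^2 = 4.
Difference of the inputs: 1.6287712342 − 1.6342770066 = -0.0055057724
Divide by 2^2 − 1 = 3: (-0.0055057724)/3 = -0.0018352575
R = A(h/2) + (A(h/2) − A(h))/3 = 1.6287712342 − 0.0018352575 = 1.6269359767

1.626936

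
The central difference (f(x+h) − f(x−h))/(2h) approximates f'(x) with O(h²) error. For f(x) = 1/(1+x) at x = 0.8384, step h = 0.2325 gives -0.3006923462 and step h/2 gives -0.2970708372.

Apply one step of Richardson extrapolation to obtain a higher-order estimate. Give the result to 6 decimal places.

-0.295864

With r = 2 the leading error scales as h^2, so the weight is 2^2 = 4.
4×(-0.2970708372) − (-0.3006923462) = -0.8875910026
R = (-0.8875910026)/3 = -0.2958636675
Shift from A(h/2): +0.0012071697.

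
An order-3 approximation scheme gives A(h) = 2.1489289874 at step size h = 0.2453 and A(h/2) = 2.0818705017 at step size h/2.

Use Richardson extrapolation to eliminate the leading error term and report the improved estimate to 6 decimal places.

2.072291

Error is O(h^3); halving h shrinks it by 2^3 = 8.
Weighted: 16.6549640136 − 2.1489289874 = 14.5060350262
Denominator 8 − 1 = 7.
Extrapolated: 14.5060350262 / 7 = 2.0722907180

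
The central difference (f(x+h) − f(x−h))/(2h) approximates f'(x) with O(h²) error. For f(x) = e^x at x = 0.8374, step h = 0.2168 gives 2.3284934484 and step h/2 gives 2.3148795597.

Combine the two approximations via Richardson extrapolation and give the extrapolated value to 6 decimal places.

r = 2, so 2^r = 4.
4×2.3148795597 = 9.2595182388; 9.2595182388 − 2.3284934484 = 6.9310247904
Denominator 4 − 1 = 3.
Result: 2.3103415968

2.310342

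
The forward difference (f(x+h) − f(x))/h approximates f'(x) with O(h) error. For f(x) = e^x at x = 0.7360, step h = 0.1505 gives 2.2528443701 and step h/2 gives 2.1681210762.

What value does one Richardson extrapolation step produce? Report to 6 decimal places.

Method order is 1; weight 2^1 = 2.
2 × 2.1681210762 = 4.3362421524; subtract 2.2528443701 → 2.0833977823
Extrapolated: 2.0833977823 / 1 = 2.0833977823
Shift from A(h/2): −0.0847232939.

2.083398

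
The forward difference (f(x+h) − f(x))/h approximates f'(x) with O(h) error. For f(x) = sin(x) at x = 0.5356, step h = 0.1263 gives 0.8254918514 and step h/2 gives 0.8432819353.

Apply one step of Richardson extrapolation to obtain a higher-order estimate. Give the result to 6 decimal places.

r = 1, so 2^r = 2.
Weighted: 1.6865638706 − 0.8254918514 = 0.8610720192
Denominator 2 − 1 = 1.
R = 0.8610720192/1 = 0.8610720192
Gap between inputs: 1.779e-02; correction applied: +0.0177900839.

0.861072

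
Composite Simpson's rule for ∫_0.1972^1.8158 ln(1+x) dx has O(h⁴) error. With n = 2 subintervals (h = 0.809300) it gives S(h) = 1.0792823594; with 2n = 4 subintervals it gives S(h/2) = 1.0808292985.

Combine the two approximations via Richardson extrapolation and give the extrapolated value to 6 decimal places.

1.080932

With r = 4 the leading error scales as h^4, so the weight is 2^4 = 16.
16*1.0808292985 − 1.0792823594 = 16.2139864166
Extrapolated: 16.2139864166 / 15 = 1.0809324278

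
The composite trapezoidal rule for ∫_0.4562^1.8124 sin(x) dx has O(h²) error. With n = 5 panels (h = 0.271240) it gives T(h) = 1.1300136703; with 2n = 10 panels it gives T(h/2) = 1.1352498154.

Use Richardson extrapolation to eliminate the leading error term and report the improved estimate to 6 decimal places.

r = 2, so 2^r = 4.
Weighted: 4.5409992616 − 1.1300136703 = 3.4109855913
Divide by 2^2 − 1 = 3.
So the Richardson estimate is 1.1369951971.

1.136995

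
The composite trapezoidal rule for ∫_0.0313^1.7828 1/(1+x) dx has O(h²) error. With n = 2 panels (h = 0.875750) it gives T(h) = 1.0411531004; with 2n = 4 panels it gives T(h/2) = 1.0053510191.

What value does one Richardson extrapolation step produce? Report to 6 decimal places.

The method has order 2: 2^2 = 4.
Weighted: 4.0214040764 − 1.0411531004 = 2.9802509760
R = 2.9802509760/3 = 0.9934169920
Shift from A(h/2): −0.0119340271.

0.993417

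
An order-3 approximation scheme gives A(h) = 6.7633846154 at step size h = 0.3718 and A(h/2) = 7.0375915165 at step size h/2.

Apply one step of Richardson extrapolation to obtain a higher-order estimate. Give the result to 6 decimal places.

r = 3: numerator weight 8, denominator 7.
8·7.0375915165 = 56.3007321320; subtract 6.7633846154 → 49.5373475166
Denominator 8 − 1 = 7.
So the Richardson estimate is 7.0767639309.
Shift from A(h/2): +0.0391724144.

7.076764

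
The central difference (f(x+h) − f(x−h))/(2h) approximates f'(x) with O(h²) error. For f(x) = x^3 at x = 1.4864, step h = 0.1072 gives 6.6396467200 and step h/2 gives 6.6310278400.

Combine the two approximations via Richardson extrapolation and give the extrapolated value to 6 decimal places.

r = 2: numerator weight 4, denominator 3.
Top: 4(6.6310278400) − (6.6396467200) = 19.8844646400
19.8844646400 ÷ 3 = 6.6281548800

6.628155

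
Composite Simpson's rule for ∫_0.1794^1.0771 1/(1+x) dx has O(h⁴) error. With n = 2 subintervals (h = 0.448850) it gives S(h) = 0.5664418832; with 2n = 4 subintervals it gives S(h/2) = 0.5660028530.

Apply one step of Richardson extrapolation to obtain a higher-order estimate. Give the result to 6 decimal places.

Order 4 gives 2^r = 16 and 2^r − 1 = 15.
Weighted: 9.0560456480 − 0.5664418832 = 8.4896037648
8.4896037648 ÷ 15 = 0.5659735843
Correction |R − A(h/2)| = 2.927e-05; gap |A(h/2) − A(h)| = 4.390e-04.

0.565974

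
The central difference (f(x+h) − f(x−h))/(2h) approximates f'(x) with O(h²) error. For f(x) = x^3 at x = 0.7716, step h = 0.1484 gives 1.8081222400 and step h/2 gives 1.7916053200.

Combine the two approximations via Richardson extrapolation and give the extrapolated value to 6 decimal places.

1.786100

Order 2 gives 2^r = 4 and 2^r − 1 = 3.
Numerator 4*A(h/2) − A(h) = 4*1.7916053200 − 1.8081222400 = 5.3582990400
R = 5.3582990400/3 = 1.7860996800
Gap between inputs: 1.652e-02; correction applied: −0.0055056400.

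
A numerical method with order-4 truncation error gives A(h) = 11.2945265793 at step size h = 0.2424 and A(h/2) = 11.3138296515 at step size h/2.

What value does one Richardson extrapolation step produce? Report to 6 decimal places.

With r = 4 the leading error scales as h^4, so the weight is 2^4 = 16.
Top: 16(11.3138296515) − (11.2945265793) = 169.7267478447
Extrapolated: 169.7267478447 / 15 = 11.3151165230
Gap between inputs: 1.930e-02; correction applied: +0.0012868715.

11.315117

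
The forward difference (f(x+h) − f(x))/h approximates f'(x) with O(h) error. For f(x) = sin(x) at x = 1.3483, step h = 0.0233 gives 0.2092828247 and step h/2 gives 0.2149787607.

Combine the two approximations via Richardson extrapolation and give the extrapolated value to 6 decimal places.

r = 1, so 2^r = 2.
2 × 0.2149787607 = 0.4299575214; subtract 0.2092828247 → 0.2206746967
R = 0.2206746967/1 = 0.2206746967
Gap between inputs: 5.696e-03; correction applied: +0.0056959360.

0.220675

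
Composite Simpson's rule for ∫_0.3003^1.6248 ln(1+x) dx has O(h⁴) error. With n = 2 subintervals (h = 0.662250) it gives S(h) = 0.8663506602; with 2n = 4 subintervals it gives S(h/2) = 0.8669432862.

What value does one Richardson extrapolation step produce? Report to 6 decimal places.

Method order is 4; weight 2^4 = 16.
Numerator 16·A(h/2) − A(h) = 16·0.8669432862 − 0.8663506602 = 13.0047419190
Divide by 2^4 − 1 = 15.
13.0047419190 ÷ 15 = 0.8669827946
Correction |R − A(h/2)| = 3.951e-05; gap |A(h/2) − A(h)| = 5.926e-04.

0.866983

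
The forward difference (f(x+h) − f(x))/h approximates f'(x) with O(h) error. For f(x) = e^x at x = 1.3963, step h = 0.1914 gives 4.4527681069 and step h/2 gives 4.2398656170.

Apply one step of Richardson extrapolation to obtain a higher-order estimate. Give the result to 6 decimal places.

4.026963

Error is O(h^1); halving h shrinks it by 2^1 = 2.
Numerator 2·A(h/2) − A(h) = 2·4.2398656170 − 4.4527681069 = 4.0269631271
4.0269631271 ÷ 1 = 4.0269631271
Gap between inputs: 2.129e-01; correction applied: −0.2129024899.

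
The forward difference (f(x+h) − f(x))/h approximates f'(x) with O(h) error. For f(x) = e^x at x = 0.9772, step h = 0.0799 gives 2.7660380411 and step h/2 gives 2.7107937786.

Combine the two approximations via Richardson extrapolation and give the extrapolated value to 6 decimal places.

With r = 1 the leading error scales as h^1, so the weight is 2^1 = 2.
2 × 2.7107937786 = 5.4215875572; 5.4215875572 − 2.7660380411 = 2.6555495161
(2 × 2.7107937786 − 2.7660380411)/(2 − 1) = 2.6555495161

2.655550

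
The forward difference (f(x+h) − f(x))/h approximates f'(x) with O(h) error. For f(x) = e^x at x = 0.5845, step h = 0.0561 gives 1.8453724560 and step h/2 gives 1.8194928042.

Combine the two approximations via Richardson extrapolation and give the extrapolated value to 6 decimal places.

1.793613

r = 1, so 2^r = 2.
2 × 1.8194928042 = 3.6389856084; subtract 1.8453724560 → 1.7936131524
Divide by 2^1 − 1 = 1.
Result: 1.7936131524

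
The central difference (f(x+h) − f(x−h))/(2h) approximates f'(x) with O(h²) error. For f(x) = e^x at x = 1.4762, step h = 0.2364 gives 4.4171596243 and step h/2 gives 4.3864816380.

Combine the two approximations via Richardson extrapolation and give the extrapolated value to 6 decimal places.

4.376256

Error is O(h^2); halving h shrinks it by 2^2 = 4.
A(h/2) − A(h) = 4.3864816380 − 4.4171596243 = -0.0306779863
Correction (A(h/2) − A(h))/(4 − 1) = (-0.0306779863)/3 = -0.0102259954
R = A(h/2) + (A(h/2) − A(h))/3 = 4.3864816380 − 0.0102259954 = 4.3762556426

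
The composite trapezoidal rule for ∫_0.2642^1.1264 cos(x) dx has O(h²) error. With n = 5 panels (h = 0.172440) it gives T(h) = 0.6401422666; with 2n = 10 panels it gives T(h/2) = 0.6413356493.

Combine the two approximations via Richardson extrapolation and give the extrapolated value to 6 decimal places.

Order 2 gives 2^r = 4 and 2^r − 1 = 3.
4 × 0.6413356493 = 2.5653425972; 2.5653425972 − 0.6401422666 = 1.9252003306
Denominator 4 − 1 = 3.
So the Richardson estimate is 0.6417334435.

0.641733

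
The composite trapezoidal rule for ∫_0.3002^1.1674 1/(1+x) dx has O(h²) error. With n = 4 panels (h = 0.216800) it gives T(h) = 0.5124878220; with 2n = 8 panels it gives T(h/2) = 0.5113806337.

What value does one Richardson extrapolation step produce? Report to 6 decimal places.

0.511012

The method has order 2: 2^2 = 4.
Difference of the inputs: 0.5113806337 − 0.5124878220 = -0.0011071883
Correction (A(h/2) − A(h))/(4 − 1) = (-0.0011071883)/3 = -0.0003690628
R = A(h/2) + (A(h/2) − A(h))/3 = 0.5113806337 − 0.0003690628 = 0.5110115709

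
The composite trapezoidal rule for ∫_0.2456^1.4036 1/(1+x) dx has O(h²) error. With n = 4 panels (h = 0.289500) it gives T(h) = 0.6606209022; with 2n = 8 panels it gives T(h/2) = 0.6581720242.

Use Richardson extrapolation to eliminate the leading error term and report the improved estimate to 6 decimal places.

0.657356

Method order is 2; weight 2^2 = 4.
Top: 4(0.6581720242) − (0.6606209022) = 1.9720671946
Divide by 2^2 − 1 = 3.
R = 1.9720671946/3 = 0.6573557315
Shift from A(h/2): −0.0008162927.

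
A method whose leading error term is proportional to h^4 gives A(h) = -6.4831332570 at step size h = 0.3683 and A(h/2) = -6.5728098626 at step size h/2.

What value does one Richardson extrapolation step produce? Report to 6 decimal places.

r = 4: numerator weight 16, denominator 15.
Difference of the inputs: -6.5728098626 − (-6.4831332570) = -0.0896766056
Divide by 2^4 − 1 = 15: (-0.0896766056)/15 = -0.0059784404
R = -6.5728098626 − 0.0059784404 = -6.5787883030
Shift from A(h/2): −0.0059784404.

-6.578788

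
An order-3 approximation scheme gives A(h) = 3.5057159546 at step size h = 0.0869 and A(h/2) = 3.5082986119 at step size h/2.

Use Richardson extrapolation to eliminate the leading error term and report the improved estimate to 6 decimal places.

r = 3, so 2^r = 8.
A(h/2) − A(h) = 3.5082986119 − 3.5057159546 = 0.0025826573
Divide by 2^3 − 1 = 7: 0.0025826573/7 = 0.0003689510
R = 3.5082986119 + 0.0003689510 = 3.5086675629

3.508668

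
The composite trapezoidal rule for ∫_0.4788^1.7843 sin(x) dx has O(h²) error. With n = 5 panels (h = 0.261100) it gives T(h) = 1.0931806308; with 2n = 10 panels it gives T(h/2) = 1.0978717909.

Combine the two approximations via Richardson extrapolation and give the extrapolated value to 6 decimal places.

1.099436

Leading term ∝ h^2; use weight 4 = 2^2.
Weighted: 4.3914871636 − 1.0931806308 = 3.2983065328
Divide by 2^2 − 1 = 3.
3.2983065328 ÷ 3 = 1.0994355109
Gap between inputs: 4.691e-03; correction applied: +0.0015637200.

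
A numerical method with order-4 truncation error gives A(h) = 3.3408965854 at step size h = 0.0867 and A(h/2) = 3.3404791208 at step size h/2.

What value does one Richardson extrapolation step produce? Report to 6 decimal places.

3.340451

With r = 4 the leading error scales as h^4, so the weight is 2^4 = 16.
16·3.3404791208 = 53.4476659328; 53.4476659328 − 3.3408965854 = 50.1067693474
(16·3.3404791208 − 3.3408965854)/(16 − 1) = 3.3404512898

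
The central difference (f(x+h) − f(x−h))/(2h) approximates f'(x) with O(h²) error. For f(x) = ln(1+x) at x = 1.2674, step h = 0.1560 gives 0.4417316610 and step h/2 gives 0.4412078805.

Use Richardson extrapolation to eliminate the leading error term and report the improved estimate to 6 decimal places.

0.441033

Method order is 2; weight 2^2 = 4.
4 × 0.4412078805 − 0.4417316610 = 1.3230998610
1.3230998610 ÷ 3 = 0.4410332870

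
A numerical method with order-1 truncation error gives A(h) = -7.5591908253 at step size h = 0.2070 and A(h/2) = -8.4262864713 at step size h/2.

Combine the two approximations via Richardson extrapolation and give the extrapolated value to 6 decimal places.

-9.293382

With r = 1 the leading error scales as h^1, so the weight is 2^1 = 2.
Difference of the inputs: -8.4262864713 − (-7.5591908253) = -0.8670956460
Correction (A(h/2) − A(h))/(2 − 1) = (-0.8670956460)/1 = -0.8670956460
R = -8.4262864713 − 0.8670956460 = -9.2933821173
Correction |R − A(h/2)| = 8.671e-01; gap |A(h/2) − A(h)| = 8.671e-01.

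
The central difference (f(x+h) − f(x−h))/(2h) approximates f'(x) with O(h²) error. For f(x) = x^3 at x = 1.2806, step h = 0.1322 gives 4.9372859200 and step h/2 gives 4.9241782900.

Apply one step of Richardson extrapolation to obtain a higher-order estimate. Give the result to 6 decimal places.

4.919809

r = 2, so 2^r = 4.
A(h/2) − A(h) = 4.9241782900 − 4.9372859200 = -0.0131076300
Divide by 2^2 − 1 = 3: (-0.0131076300)/3 = -0.0043692100
R = 4.9241782900 − 0.0043692100 = 4.9198090800
Correction |R − A(h/2)| = 4.369e-03; gap |A(h/2) − A(h)| = 1.311e-02.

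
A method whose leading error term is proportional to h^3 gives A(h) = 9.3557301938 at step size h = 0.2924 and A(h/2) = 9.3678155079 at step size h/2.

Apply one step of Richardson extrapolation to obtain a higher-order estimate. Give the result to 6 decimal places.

9.369542

r = 3: numerator weight 8, denominator 7.
Difference of the inputs: 9.3678155079 − 9.3557301938 = 0.0120853141
Divide by 2^3 − 1 = 7: 0.0120853141/7 = 0.0017264734
R = A(h/2) + (A(h/2) − A(h))/7 = 9.3678155079 + 0.0017264734 = 9.3695419813
Correction |R − A(h/2)| = 1.726e-03; gap |A(h/2) − A(h)| = 1.209e-02.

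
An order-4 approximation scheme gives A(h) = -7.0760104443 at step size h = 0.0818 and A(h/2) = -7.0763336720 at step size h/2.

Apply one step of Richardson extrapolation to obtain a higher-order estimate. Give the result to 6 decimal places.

With r = 4 the leading error scales as h^4, so the weight is 2^4 = 16.
16·(-7.0763336720) = -113.2213387520; subtract (-7.0760104443) → -106.1453283077
R = (-106.1453283077)/15 = -7.0763552205

-7.076355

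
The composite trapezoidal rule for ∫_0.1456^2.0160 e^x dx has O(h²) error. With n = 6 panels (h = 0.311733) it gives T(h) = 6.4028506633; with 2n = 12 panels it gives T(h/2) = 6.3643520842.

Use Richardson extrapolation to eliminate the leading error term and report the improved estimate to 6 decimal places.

6.351519

r = 2: numerator weight 4, denominator 3.
2^2×A(h/2) = 25.4574083368; minus A(h) gives 19.0545576735.
Divide by 2^2 − 1 = 3.
Result: 6.3515192245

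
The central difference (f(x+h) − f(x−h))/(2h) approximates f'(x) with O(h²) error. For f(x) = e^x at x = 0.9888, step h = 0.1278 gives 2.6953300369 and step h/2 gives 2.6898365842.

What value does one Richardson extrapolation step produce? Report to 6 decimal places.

2.688005

Order 2 gives 2^r = 4 and 2^r − 1 = 3.
2^2 × A(h/2) = 10.7593463368; minus A(h) gives 8.0640162999.
Divide by 2^2 − 1 = 3.
8.0640162999 ÷ 3 = 2.6880054333
Shift from A(h/2): −0.0018311509.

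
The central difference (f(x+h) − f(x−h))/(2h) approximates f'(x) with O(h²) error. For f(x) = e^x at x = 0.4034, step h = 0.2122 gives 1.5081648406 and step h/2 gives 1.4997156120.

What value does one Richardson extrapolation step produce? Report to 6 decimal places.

1.496899

Error is O(h^2); halving h shrinks it by 2^2 = 4.
Numerator 4·A(h/2) − A(h) = 4·1.4997156120 − 1.5081648406 = 4.4906976074
Divide by 2^2 − 1 = 3.
4.4906976074 ÷ 3 = 1.4968992025
Gap between inputs: 8.449e-03; correction applied: −0.0028164095.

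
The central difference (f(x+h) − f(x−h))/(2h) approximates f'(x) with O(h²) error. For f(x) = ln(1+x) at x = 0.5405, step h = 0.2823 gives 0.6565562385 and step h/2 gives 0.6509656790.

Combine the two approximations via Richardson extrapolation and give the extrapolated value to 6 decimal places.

Leading term ∝ h^2; use weight 4 = 2^2.
Weighted: 2.6038627160 − 0.6565562385 = 1.9473064775
(4·0.6509656790 − 0.6565562385)/(4 − 1) = 0.6491021592
Correction |R − A(h/2)| = 1.864e-03; gap |A(h/2) − A(h)| = 5.591e-03.

0.649102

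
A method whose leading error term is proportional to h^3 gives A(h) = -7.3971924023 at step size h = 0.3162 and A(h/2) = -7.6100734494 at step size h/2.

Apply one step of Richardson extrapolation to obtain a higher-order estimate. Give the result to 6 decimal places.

Order 3 gives 2^r = 8 and 2^r − 1 = 7.
Numerator 8*A(h/2) − A(h) = 8*(-7.6100734494) − (-7.3971924023) = -53.4833951929
Denominator 8 − 1 = 7.
Extrapolated: (-53.4833951929) / 7 = -7.6404850276
Correction |R − A(h/2)| = 3.041e-02; gap |A(h/2) − A(h)| = 2.129e-01.

-7.640485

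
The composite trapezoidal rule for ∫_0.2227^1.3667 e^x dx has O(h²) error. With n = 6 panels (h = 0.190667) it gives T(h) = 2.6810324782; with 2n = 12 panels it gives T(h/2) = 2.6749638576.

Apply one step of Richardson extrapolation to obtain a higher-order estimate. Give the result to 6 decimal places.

The method has order 2: 2^2 = 4.
A(h/2) − A(h) = 2.6749638576 − 2.6810324782 = -0.0060686206
Correction (A(h/2) − A(h))/(4 − 1) = (-0.0060686206)/3 = -0.0020228735
R = 2.6749638576 − 0.0020228735 = 2.6729409841

2.672941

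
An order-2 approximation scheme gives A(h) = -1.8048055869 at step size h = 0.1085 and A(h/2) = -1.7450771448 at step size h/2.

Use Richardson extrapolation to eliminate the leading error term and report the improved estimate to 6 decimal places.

-1.725168

r = 2: numerator weight 4, denominator 3.
2^2 × A(h/2) = -6.9803085792; minus A(h) gives -5.1755029923.
Denominator 4 − 1 = 3.
Extrapolated: (-5.1755029923) / 3 = -1.7251676641
Gap between inputs: 5.973e-02; correction applied: +0.0199094807.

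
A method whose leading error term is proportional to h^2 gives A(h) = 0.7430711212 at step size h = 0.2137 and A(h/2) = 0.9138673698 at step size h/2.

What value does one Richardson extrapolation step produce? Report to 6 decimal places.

0.970799

With r = 2 the leading error scales as h^2, so the weight is 2^2 = 4.
2^2×A(h/2) = 3.6554694792; minus A(h) gives 2.9123983580.
Divide by 2^2 − 1 = 3.
(4×0.9138673698 − 0.7430711212)/(4 − 1) = 0.9707994527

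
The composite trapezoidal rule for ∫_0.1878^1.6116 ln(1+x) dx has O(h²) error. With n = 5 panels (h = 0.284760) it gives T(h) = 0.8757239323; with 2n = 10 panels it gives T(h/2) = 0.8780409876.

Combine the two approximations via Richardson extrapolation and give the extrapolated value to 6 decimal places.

0.878813

With r = 2 the leading error scales as h^2, so the weight is 2^2 = 4.
A(h/2) − A(h) = 0.8780409876 − 0.8757239323 = 0.0023170553
Correction (A(h/2) − A(h))/(4 − 1) = 0.0023170553/3 = 0.0007723518
R = A(h/2) + (A(h/2) − A(h))/3 = 0.8780409876 + 0.0007723518 = 0.8788133394
Gap between inputs: 2.317e-03; correction applied: +0.0007723518.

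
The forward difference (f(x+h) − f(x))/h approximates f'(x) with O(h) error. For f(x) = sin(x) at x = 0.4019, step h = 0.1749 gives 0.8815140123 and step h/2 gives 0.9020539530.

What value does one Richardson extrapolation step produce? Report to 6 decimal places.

The method has order 1: 2^1 = 2.
Numerator 2·A(h/2) − A(h) = 2·0.9020539530 − 0.8815140123 = 0.9225938937
0.9225938937 ÷ 1 = 0.9225938937
Correction |R − A(h/2)| = 2.054e-02; gap |A(h/2) − A(h)| = 2.054e-02.

0.922594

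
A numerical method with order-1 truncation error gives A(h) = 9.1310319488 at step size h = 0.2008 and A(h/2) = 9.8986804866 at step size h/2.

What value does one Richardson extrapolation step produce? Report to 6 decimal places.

r = 1: numerator weight 2, denominator 1.
Numerator 2×A(h/2) − A(h) = 2×9.8986804866 − 9.1310319488 = 10.6663290244
R = 10.6663290244/1 = 10.6663290244

10.666329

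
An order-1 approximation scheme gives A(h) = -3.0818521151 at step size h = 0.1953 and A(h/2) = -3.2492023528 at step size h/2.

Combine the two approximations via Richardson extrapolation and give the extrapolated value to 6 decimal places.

-3.416553

Leading term ∝ h^1; use weight 2 = 2^1.
2^1×A(h/2) = -6.4984047056; minus A(h) gives -3.4165525905.
Denominator 2 − 1 = 1.
(-3.4165525905) ÷ 1 = -3.4165525905
Gap between inputs: 1.674e-01; correction applied: −0.1673502377.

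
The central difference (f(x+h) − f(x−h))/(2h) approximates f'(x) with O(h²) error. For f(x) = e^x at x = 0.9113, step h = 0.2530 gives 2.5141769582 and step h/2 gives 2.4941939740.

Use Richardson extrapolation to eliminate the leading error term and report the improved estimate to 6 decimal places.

2.487533

r = 2: numerator weight 4, denominator 3.
4·2.4941939740 = 9.9767758960; 9.9767758960 − 2.5141769582 = 7.4625989378
Denominator 4 − 1 = 3.
(4·2.4941939740 − 2.5141769582)/(4 − 1) = 2.4875329793
Shift from A(h/2): −0.0066609947.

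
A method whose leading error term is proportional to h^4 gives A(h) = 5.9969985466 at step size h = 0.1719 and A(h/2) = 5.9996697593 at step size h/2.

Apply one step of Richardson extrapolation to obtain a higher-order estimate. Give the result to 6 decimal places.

Error is O(h^4); halving h shrinks it by 2^4 = 16.
2^4 × A(h/2) = 95.9947161488; minus A(h) gives 89.9977176022.
Divide by 2^4 − 1 = 15.
R = 89.9977176022/15 = 5.9998478401

5.999848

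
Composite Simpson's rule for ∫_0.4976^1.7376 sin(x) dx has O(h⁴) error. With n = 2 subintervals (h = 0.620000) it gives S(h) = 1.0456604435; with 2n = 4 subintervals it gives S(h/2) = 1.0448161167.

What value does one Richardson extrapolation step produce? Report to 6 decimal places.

1.044760

r = 4, so 2^r = 16.
Numerator 16·A(h/2) − A(h) = 16·1.0448161167 − 1.0456604435 = 15.6713974237
Divide by 2^4 − 1 = 15.
(16·1.0448161167 − 1.0456604435)/(16 − 1) = 1.0447598282
Shift from A(h/2): −0.0000562885.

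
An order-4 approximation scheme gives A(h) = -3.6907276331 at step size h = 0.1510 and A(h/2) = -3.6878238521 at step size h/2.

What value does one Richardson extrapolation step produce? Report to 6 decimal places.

-3.687630

Order 4 gives 2^r = 16 and 2^r − 1 = 15.
Weighted: (-59.0051816336) − (-3.6907276331) = -55.3144540005
(16 × (-3.6878238521) − (-3.6907276331))/(16 − 1) = -3.6876302667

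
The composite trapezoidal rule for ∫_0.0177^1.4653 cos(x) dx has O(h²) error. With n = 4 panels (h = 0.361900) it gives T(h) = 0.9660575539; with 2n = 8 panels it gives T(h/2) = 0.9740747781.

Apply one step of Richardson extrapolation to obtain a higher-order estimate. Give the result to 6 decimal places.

r = 2, so 2^r = 4.
4 × 0.9740747781 = 3.8962991124; 3.8962991124 − 0.9660575539 = 2.9302415585
Divide by 2^2 − 1 = 3.
(4 × 0.9740747781 − 0.9660575539)/(4 − 1) = 0.9767471862
Correction |R − A(h/2)| = 2.672e-03; gap |A(h/2) − A(h)| = 8.017e-03.

0.976747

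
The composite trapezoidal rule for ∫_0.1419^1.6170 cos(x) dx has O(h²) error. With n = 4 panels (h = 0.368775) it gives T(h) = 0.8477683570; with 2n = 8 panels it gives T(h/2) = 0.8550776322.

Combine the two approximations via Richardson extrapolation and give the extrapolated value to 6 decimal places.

Error is O(h^2); halving h shrinks it by 2^2 = 4.
4 × 0.8550776322 = 3.4203105288; 3.4203105288 − 0.8477683570 = 2.5725421718
Divide by 2^2 − 1 = 3.
Result: 0.8575140573
Shift from A(h/2): +0.0024364251.

0.857514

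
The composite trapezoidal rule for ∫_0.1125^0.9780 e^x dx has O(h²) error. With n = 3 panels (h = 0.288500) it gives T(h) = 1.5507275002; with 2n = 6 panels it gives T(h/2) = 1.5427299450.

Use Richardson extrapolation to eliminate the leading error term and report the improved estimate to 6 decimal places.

Error is O(h^2); halving h shrinks it by 2^2 = 4.
4·1.5427299450 = 6.1709197800; 6.1709197800 − 1.5507275002 = 4.6201922798
R = 4.6201922798/3 = 1.5400640933

1.540064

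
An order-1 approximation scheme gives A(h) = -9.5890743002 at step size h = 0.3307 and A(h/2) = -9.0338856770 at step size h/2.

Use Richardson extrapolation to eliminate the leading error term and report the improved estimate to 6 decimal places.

Leading term ∝ h^1; use weight 2 = 2^1.
2×(-9.0338856770) − (-9.5890743002) = -8.4786970538
(-8.4786970538) ÷ 1 = -8.4786970538

-8.478697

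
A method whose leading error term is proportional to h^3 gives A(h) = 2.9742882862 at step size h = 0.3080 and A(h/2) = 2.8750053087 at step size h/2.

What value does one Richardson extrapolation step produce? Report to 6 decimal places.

2.860822

Leading term ∝ h^3; use weight 8 = 2^3.
8·2.8750053087 − 2.9742882862 = 20.0257541834
Denominator 8 − 1 = 7.
20.0257541834 ÷ 7 = 2.8608220262
Correction |R − A(h/2)| = 1.418e-02; gap |A(h/2) − A(h)| = 9.928e-02.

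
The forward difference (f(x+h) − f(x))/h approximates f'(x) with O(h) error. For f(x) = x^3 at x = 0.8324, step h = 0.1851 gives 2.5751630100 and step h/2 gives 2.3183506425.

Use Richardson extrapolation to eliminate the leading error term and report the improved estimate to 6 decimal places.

2.061538

Method order is 1; weight 2^1 = 2.
2*2.3183506425 = 4.6367012850; subtract 2.5751630100 → 2.0615382750
Extrapolated: 2.0615382750 / 1 = 2.0615382750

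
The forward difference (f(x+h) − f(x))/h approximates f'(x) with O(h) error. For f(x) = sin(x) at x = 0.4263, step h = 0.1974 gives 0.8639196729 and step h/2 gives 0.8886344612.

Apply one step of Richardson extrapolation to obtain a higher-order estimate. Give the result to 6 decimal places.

0.913349

The method has order 1: 2^1 = 2.
Weighted: 1.7772689224 − 0.8639196729 = 0.9133492495
R = 0.9133492495/1 = 0.9133492495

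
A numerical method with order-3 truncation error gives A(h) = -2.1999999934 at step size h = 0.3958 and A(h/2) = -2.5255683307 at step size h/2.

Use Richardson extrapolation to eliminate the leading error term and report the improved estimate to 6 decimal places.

-2.572078

Order 3 gives 2^r = 8 and 2^r − 1 = 7.
Top: 8(-2.5255683307) − (-2.1999999934) = -18.0045466522
(8 × (-2.5255683307) − (-2.1999999934))/(8 − 1) = -2.5720780932
Gap between inputs: 3.256e-01; correction applied: −0.0465097625.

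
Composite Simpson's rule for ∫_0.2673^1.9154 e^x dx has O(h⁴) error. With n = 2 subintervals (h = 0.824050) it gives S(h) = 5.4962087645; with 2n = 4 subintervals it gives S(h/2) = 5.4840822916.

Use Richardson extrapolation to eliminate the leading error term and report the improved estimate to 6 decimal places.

With r = 4 the leading error scales as h^4, so the weight is 2^4 = 16.
Numerator 16·A(h/2) − A(h) = 16·5.4840822916 − 5.4962087645 = 82.2491079011
Denominator 16 − 1 = 15.
Extrapolated: 82.2491079011 / 15 = 5.4832738601

5.483274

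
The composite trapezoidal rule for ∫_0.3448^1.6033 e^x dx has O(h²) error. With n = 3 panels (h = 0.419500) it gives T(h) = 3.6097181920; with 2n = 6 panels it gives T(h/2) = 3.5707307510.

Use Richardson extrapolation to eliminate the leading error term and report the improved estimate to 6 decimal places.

3.557735

r = 2: numerator weight 4, denominator 3.
2^2 × A(h/2) = 14.2829230040; minus A(h) gives 10.6732048120.
Divide by 2^2 − 1 = 3.
So the Richardson estimate is 3.5577349373.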